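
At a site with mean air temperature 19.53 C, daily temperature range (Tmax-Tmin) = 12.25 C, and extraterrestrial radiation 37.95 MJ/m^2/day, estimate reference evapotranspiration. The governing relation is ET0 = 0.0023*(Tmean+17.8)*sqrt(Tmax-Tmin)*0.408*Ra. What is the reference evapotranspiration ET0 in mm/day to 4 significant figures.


ET0 = 0.0023*(19.53+17.8)*sqrt(12.25)*0.408*37.95 = 4.653 mm/day
Therefore the reference evapotranspiration ET0 = 4.653 mm/day.


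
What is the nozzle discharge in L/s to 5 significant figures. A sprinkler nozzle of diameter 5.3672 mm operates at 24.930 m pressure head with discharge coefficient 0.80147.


Approach: apply the orifice equation, Q = Cd*A*sqrt(2*g*h), A = pi*(d/2)^2.
A = pi*(5.3672e-3/2)^2 = 2.262484e-05 m^2
Q = 0.80147 * 2.262484e-05 * sqrt(2*9.81*24.930) * 1000 = 0.40104 L/s
Therefore the nozzle discharge = 0.40104 L/s.


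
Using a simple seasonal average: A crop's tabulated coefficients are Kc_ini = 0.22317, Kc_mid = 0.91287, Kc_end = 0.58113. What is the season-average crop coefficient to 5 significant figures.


Approach: apply a simple seasonal average, Kc_avg = (Kc_ini + Kc_mid + Kc_end)/3.
Kc_avg = (0.22317 + 0.91287 + 0.58113)/3 = 0.57239
Therefore the season-average crop coefficient = 0.57239.


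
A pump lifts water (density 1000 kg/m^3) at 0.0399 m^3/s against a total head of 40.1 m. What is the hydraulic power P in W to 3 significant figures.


Approach: apply the hydraulic power relation, P = rho*g*Q*H.
P = 1000 * 9.81 * 0.0399 * 40.1 = 15700 W
Therefore the hydraulic power P = 15700 W.


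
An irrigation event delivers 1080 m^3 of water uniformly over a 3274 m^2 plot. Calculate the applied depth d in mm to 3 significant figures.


Approach: apply depth from volume over area, d = (V/A)*1000.
d = (1080 / 3274) * 1000 = 330 mm
Therefore the applied depth d = 330 mm.


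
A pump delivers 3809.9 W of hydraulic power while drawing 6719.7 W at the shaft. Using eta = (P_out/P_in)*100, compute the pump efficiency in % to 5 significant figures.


eta = (3809.9 / 6719.7) * 100 = 56.697 %
Therefore the pump efficiency = 56.697 %.


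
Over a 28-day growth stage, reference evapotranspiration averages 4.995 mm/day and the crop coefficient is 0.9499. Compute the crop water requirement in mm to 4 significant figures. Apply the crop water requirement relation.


Approach: apply the crop water requirement relation, CWR = ET0 * Kc * days.
CWR = 4.995 * 0.9499 * 28 = 132.9 mm
Therefore the crop water requirement = 132.9 mm.


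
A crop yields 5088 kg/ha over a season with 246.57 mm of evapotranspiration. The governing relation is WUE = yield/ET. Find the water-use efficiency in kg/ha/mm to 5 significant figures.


WUE = 5088 / 246.57 = 20.635 kg/ha/mm
Therefore the water-use efficiency = 20.635 kg/ha/mm.


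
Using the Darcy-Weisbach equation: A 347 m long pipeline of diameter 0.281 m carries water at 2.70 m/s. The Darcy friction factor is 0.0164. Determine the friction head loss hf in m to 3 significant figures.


Approach: apply the Darcy-Weisbach equation, hf = f*(L/D)*(v^2/(2g)).
hf = 0.0164 * (347/0.281) * (2.70^2 / (2*9.81))
hf = 7.52 m
Therefore the friction head loss hf = 7.52 m.


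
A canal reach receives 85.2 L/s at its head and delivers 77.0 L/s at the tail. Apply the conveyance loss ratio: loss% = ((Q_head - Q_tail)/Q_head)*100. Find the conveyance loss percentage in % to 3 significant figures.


loss = ((85.2 - 77.0)/85.2)*100 = 9.62 %
Therefore the conveyance loss percentage = 9.62 %.


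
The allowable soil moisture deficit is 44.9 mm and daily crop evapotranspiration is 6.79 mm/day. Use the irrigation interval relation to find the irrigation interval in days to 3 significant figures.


Approach: apply the irrigation interval relation, interval = SMD / ETc.
interval = 44.9 / 6.79 = 6.61 days
Therefore the irrigation interval = 6.61 days.


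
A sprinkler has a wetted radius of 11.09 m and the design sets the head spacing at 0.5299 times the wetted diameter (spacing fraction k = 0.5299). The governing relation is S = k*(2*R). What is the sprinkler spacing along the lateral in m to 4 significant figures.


S = 0.5299 * (2 * 11.09) = 11.75 m
Therefore the sprinkler spacing along the lateral = 11.75 m.


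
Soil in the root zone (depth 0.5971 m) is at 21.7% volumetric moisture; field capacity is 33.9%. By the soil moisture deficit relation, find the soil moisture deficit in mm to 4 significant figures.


Approach: apply the soil moisture deficit relation, SMD = (FC - theta)/100 * depth * 1000.
SMD = (33.9 - 21.7)/100 * 0.5971 * 1000 = 72.85 mm
Therefore the soil moisture deficit = 72.85 mm.


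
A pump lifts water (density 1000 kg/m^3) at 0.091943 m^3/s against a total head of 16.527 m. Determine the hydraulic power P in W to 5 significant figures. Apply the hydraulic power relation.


Approach: apply the hydraulic power relation, P = rho*g*Q*H.
P = 1000 * 9.81 * 0.091943 * 16.527 = 14907 W
Therefore the hydraulic power P = 14907 W.


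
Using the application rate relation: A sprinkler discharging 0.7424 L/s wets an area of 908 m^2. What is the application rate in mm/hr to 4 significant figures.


Approach: apply the application rate relation, rate = (Q/A)*3600.
rate = (0.7424 / 908) * 3600 = 2.943 mm/hr
Therefore the application rate = 2.943 mm/hr.


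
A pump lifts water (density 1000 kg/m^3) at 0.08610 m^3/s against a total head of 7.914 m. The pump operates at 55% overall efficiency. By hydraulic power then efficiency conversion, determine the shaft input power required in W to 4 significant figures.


Approach: apply hydraulic power then efficiency conversion, P = rho*g*Q*H; P_in = P/eta.
Step 1 — hydraulic power (P = rho*g*Q*H):
  P = 1000 * 9.81 * 0.08610 * 7.914 = 6684.49 W
Step 2 — input power: P_in = P/eta = 6684.49 / 0.55 = 12150 W
Therefore the shaft input power required = 12150 W.


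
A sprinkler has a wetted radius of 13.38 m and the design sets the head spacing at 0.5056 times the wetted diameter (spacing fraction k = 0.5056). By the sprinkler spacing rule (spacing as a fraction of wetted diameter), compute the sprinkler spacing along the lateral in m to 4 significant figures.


Approach: apply the sprinkler spacing rule (spacing as a fraction of wetted diameter), S = k*(2*R).
S = 0.5056 * (2 * 13.38) = 13.53 m
Therefore the sprinkler spacing along the lateral = 13.53 m.


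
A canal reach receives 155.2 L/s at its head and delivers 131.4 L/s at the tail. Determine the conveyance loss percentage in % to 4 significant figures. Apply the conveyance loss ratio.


Approach: apply the conveyance loss ratio, loss% = ((Q_head - Q_tail)/Q_head)*100.
loss = ((155.2 - 131.4)/155.2)*100 = 15.34 %
Therefore the conveyance loss percentage = 15.34 %.


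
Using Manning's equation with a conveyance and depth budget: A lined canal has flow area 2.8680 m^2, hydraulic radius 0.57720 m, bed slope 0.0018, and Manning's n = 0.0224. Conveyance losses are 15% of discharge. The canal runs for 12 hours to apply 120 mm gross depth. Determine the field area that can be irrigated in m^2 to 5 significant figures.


Approach: apply Manning's equation with a conveyance and depth budget, Q = (1/n)*A*R^(2/3)*S^(1/2); Q_field = Q*(1-loss); Area = Q_field*t/(d/1000).
Step 1 — canal discharge (Manning's equation):
  Q = (1/0.0224) * 2.8680 * 0.57720^(2/3) * 0.0018^(1/2) = 3.765751 m^3/s
Step 2 — delivered flow: Q_field = 3.765751*(1 - 15/100) = 3.200888 m^3/s
Step 3 — volume delivered: V = 3.200888 * 12*3600 = 138278.4 m^3
Step 4 — area served: A = V / (depth/1000) = 138278.4 / 0.12 = 1152300 m^2
Therefore the field area that can be irrigated = 1152300 m^2.


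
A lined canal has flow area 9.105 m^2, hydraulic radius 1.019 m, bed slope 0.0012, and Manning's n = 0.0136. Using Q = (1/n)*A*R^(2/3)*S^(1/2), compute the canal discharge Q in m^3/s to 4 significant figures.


Q = (1/0.0136) * 9.105 * 1.019^(2/3) * 0.0012^(1/2) = 23.48 m^3/s
Therefore the canal discharge Q = 23.48 m^3/s.


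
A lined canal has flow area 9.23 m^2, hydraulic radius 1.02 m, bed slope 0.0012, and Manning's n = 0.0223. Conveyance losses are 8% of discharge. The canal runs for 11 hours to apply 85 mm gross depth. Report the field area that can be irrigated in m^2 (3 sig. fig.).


Approach: apply Manning's equation with a conveyance and depth budget, Q = (1/n)*A*R^(2/3)*S^(1/2); Q_field = Q*(1-loss); Area = Q_field*t/(d/1000).
Step 1 — canal discharge (Manning's equation):
  Q = (1/0.0223) * 9.23 * 1.02^(2/3) * 0.0012^(1/2) = 14.529 m^3/s
Step 2 — delivered flow: Q_field = 14.529*(1 - 8/100) = 13.366 m^3/s
Step 3 — volume delivered: V = 13.366 * 11*3600 = 529300 m^3
Step 4 — area served: A = V / (depth/1000) = 529300 / 0.085 = 6230000 m^2
Therefore the field area that can be irrigated = 6230000 m^2.


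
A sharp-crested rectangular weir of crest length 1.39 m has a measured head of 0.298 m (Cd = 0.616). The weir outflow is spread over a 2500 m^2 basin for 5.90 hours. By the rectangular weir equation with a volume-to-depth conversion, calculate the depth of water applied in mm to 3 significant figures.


Approach: apply the rectangular weir equation with a volume-to-depth conversion, Q = (2/3)*Cd*L*sqrt(2g)*H^1.5; d = Q*t/A * 1000.
Step 1 — weir discharge:
  Q = (2/3)*0.616*1.39*sqrt(2*9.81)*0.298^1.5 = 0.41132 m^3/s
Step 2 — volume: V = 0.41132 * 5.90*3600 = 8736.4 m^3
Step 3 — depth: d = V/A * 1000 = 8736.4/2500 * 1000 = 3490 mm
Therefore the depth of water applied = 3490 mm.


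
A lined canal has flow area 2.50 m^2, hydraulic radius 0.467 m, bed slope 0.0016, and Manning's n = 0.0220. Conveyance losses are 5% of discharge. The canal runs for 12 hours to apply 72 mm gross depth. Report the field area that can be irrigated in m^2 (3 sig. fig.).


Approach: apply Manning's equation with a conveyance and depth budget, Q = (1/n)*A*R^(2/3)*S^(1/2); Q_field = Q*(1-loss); Area = Q_field*t/(d/1000).
Step 1 — canal discharge (Manning's equation):
  Q = (1/0.0220) * 2.50 * 0.467^(2/3) * 0.0016^(1/2) = 2.7360 m^3/s
Step 2 — delivered flow: Q_field = 2.7360*(1 - 5/100) = 2.5992 m^3/s
Step 3 — volume delivered: V = 2.5992 * 12*3600 = 112290 m^3
Step 4 — area served: A = V / (depth/1000) = 112290 / 0.072 = 1560000 m^2
Therefore the field area that can be irrigated = 1560000 m^2.


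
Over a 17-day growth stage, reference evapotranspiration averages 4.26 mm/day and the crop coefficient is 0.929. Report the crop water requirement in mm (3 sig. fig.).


Approach: apply the crop water requirement relation, CWR = ET0 * Kc * days.
CWR = 4.26 * 0.929 * 17 = 67.3 mm
Therefore the crop water requirement = 67.3 mm.


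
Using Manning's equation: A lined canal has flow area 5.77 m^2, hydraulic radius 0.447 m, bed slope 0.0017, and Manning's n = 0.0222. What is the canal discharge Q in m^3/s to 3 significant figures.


Approach: apply Manning's equation, Q = (1/n)*A*R^(2/3)*S^(1/2).
Q = (1/0.0222) * 5.77 * 0.447^(2/3) * 0.0017^(1/2) = 6.26 m^3/s
Therefore the canal discharge Q = 6.26 m^3/s.


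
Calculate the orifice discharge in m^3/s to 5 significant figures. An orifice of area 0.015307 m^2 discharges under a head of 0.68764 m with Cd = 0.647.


Approach: apply the orifice equation, Q = Cd*A*sqrt(2*g*h).
Q = 0.647 * 0.015307 * sqrt(2*9.81*0.68764) = 0.036377 m^3/s
Therefore the orifice discharge = 0.036377 m^3/s.


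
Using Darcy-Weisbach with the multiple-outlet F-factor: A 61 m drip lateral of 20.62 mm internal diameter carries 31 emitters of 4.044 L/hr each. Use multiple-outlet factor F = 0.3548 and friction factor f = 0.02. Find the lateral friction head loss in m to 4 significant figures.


Approach: apply Darcy-Weisbach with the multiple-outlet F-factor, Q = n*q/(3600*1000) m^3/s; v = Q/A; hf = F*f*(L/D)*(v^2/(2g)).
Q = 31*4.044/(3600*1000) = 3.48233e-05 m^3/s
A = pi*(20.62e-3/2)^2 = 3.33939e-04 m^2, so v = Q/A = 0.104281 m/s
hf = 0.3548*0.02*(61/0.02062)*(0.104281^2/(2*9.81)) = 0.01163 m
Therefore the lateral friction head loss = 0.01163 m.


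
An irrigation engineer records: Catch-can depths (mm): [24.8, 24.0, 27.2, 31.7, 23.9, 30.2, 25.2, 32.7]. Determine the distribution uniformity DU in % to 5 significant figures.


Approach: apply the low-quarter distribution uniformity, DU = (mean of lowest quarter of readings / overall mean)*100.
sorted lowest 2 of 8: [23.9, 24.0] -> mean = 23.95000 mm
overall mean = 27.46250 mm
DU = (23.95000/27.46250)*100 = 87.210 %
Therefore the distribution uniformity DU = 87.210 %.


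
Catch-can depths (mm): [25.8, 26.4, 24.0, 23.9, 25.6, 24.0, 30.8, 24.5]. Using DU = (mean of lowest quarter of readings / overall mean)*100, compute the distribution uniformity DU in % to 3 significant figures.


sorted lowest 2 of 8: [23.9, 24.0] -> mean = 23.950 mm
overall mean = 25.625 mm
DU = (23.950/25.625)*100 = 93.5 %
Therefore the distribution uniformity DU = 93.5 %.


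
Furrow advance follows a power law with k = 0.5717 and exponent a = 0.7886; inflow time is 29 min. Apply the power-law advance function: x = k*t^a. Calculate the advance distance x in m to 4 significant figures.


x = 0.5717 * 29^0.7886 = 8.136 m
Therefore the advance distance x = 8.136 m.


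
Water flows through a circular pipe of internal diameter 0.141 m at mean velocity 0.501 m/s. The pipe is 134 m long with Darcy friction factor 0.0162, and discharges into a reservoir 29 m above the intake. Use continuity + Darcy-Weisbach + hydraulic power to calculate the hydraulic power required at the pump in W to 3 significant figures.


Approach: apply continuity + Darcy-Weisbach + hydraulic power, Q = A*v; hf = f*(L/D)*(v^2/(2g)); H = static + hf; P = rho*g*Q*H.
Step 1 — flow rate (continuity, Q = A*v):
  A = pi*(0.141/2)^2 = 0.015615 m^2
  Q = 0.015615 * 0.501 = 0.0078229 m^3/s
Step 2 — friction head loss (Darcy-Weisbach):
  hf = 0.0162 * (134/0.141) * (0.501^2 / (2*9.81))
  hf = 0.19696 m
Step 3 — total head: H = 29 + 0.19696 = 29.197 m
Step 4 — hydraulic power (P = rho*g*Q*H):
  P = 1000 * 9.81 * 0.0078229 * 29.197 = 2240 W
Therefore the hydraulic power required at the pump = 2240 W.


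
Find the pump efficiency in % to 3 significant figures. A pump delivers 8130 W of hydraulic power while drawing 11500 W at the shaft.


Approach: apply the efficiency ratio, eta = (P_out/P_in)*100.
eta = (8130 / 11500) * 100 = 70.7 %
Therefore the pump efficiency = 70.7 %.


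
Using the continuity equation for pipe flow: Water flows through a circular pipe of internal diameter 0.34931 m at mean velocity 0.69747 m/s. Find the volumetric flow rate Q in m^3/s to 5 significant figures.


Approach: apply the continuity equation for pipe flow, Q = A * v with A = pi*(D/2)^2.
A = pi*(0.34931/2)^2 = 0.09583230 m^2
Q = 0.09583230 * 0.69747 = 0.066840 m^3/s
Therefore the volumetric flow rate Q = 0.066840 m^3/s.


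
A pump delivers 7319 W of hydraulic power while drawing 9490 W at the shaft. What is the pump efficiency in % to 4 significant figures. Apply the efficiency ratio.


Approach: apply the efficiency ratio, eta = (P_out/P_in)*100.
eta = (7319 / 9490) * 100 = 77.12 %
Therefore the pump efficiency = 77.12 %.


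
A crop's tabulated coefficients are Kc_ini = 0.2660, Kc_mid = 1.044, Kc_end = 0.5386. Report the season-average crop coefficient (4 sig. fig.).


Approach: apply a simple seasonal average, Kc_avg = (Kc_ini + Kc_mid + Kc_end)/3.
Kc_avg = (0.2660 + 1.044 + 0.5386)/3 = 0.6162
Therefore the season-average crop coefficient = 0.6162.


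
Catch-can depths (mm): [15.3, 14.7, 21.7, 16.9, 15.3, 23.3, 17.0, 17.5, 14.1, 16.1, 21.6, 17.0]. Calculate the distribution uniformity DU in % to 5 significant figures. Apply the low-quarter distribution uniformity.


Approach: apply the low-quarter distribution uniformity, DU = (mean of lowest quarter of readings / overall mean)*100.
sorted lowest 3 of 12: [14.1, 14.7, 15.3] -> mean = 14.70000 mm
overall mean = 17.54167 mm
DU = (14.70000/17.54167)*100 = 83.800 %
Therefore the distribution uniformity DU = 83.800 %.


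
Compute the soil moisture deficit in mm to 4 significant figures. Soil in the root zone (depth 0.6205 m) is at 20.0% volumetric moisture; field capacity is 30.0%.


Approach: apply the soil moisture deficit relation, SMD = (FC - theta)/100 * depth * 1000.
SMD = (30.0 - 20.0)/100 * 0.6205 * 1000 = 62.05 mm
Therefore the soil moisture deficit = 62.05 mm.


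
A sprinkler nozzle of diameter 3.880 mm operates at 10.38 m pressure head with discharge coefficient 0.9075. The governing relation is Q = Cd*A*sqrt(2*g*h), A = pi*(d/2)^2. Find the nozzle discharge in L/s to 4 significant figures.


A = pi*(3.880e-3/2)^2 = 1.18237e-05 m^2
Q = 0.9075 * 1.18237e-05 * sqrt(2*9.81*10.38) * 1000 = 0.1531 L/s
Therefore the nozzle discharge = 0.1531 L/s.


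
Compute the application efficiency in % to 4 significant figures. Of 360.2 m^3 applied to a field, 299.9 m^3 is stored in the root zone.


Approach: apply the application efficiency ratio, Ea = (stored/applied)*100.
Ea = (299.9/360.2)*100 = 83.26 %
Therefore the application efficiency = 83.26 %.


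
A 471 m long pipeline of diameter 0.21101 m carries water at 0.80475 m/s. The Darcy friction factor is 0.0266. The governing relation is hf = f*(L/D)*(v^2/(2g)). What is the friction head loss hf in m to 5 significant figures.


hf = 0.0266 * (471/0.21101) * (0.80475^2 / (2*9.81))
hf = 1.9598 m
Therefore the friction head loss hf = 1.9598 m.


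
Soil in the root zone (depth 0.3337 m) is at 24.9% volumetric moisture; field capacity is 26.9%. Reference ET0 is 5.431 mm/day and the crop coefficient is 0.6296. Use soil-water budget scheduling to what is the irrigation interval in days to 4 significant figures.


Approach: apply soil-water budget scheduling, SMD = (FC-theta)/100*depth*1000; ETc = ET0*Kc; interval = SMD/ETc.
Step 1 — soil moisture deficit:
  SMD = (26.9 - 24.9)/100 * 0.3337 * 1000 = 6.67400 mm
Step 2 — daily crop ET (ETc = ET0*Kc):
  ETc = 5.431 * 0.6296 = 3.41936 mm/day
Step 3 — irrigation interval (SMD/ETc):
  interval = 6.67400 / 3.41936 = 1.952 days
Therefore the irrigation interval = 1.952 days.


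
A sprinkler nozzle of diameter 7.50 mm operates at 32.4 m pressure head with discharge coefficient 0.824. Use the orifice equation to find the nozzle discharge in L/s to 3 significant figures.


Approach: apply the orifice equation, Q = Cd*A*sqrt(2*g*h), A = pi*(d/2)^2.
A = pi*(7.50e-3/2)^2 = 4.4179e-05 m^2
Q = 0.824 * 4.4179e-05 * sqrt(2*9.81*32.4) * 1000 = 0.918 L/s
Therefore the nozzle discharge = 0.918 L/s.


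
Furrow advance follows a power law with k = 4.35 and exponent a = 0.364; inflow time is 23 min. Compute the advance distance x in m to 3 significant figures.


Approach: apply the power-law advance function, x = k*t^a.
x = 4.35 * 23^0.364 = 13.6 m
Therefore the advance distance x = 13.6 m.


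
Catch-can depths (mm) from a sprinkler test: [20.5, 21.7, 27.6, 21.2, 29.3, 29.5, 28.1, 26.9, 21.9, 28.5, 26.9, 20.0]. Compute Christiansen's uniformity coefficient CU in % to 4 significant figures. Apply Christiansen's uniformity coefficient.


Approach: apply Christiansen's uniformity coefficient, CU = (1 - mean_abs_deviation/mean)*100.
mean = 25.1750 mm
mean |d_i - mean| = 3.42917 mm
CU = (1 - 3.42917/25.1750)*100 = 86.38 %
Therefore Christiansen's uniformity coefficient CU = 86.38 %.


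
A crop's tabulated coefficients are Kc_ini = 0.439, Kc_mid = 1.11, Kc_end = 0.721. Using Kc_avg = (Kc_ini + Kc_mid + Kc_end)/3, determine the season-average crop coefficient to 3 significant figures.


Kc_avg = (0.439 + 1.11 + 0.721)/3 = 0.757
Therefore the season-average crop coefficient = 0.757.


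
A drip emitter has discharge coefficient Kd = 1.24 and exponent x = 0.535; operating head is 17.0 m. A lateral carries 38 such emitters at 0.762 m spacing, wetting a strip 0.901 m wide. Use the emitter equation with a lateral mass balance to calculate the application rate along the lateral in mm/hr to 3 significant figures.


Approach: apply the emitter equation with a lateral mass balance, q = Kd*h^x; Q = n*q; rate = Q/(n*spacing*width).
Step 1 — single emitter flow (q = Kd*h^x):
  q = 1.24 * 17.0^0.535 = 5.6456 L/hr
Step 2 — total lateral flow: Q = 38 * 5.6456 = 214.53 L/hr
Step 3 — wetted area: A = 38 * 0.762 * 0.901 = 26.089 m^2
Step 4 — application rate: Q/A = 214.53/26.089 = 8.22 mm/hr
Therefore the application rate along the lateral = 8.22 mm/hr.


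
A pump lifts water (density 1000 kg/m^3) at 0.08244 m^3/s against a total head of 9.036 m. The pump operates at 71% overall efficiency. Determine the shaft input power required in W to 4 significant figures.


Approach: apply hydraulic power then efficiency conversion, P = rho*g*Q*H; P_in = P/eta.
Step 1 — hydraulic power (P = rho*g*Q*H):
  P = 1000 * 9.81 * 0.08244 * 9.036 = 7307.74 W
Step 2 — input power: P_in = P/eta = 7307.74 / 0.71 = 10290 W
Therefore the shaft input power required = 10290 W.


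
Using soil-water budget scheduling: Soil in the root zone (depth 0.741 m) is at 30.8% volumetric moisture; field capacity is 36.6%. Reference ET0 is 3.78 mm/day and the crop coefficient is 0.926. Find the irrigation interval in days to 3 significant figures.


Approach: apply soil-water budget scheduling, SMD = (FC-theta)/100*depth*1000; ETc = ET0*Kc; interval = SMD/ETc.
Step 1 — soil moisture deficit:
  SMD = (36.6 - 30.8)/100 * 0.741 * 1000 = 42.978 mm
Step 2 — daily crop ET (ETc = ET0*Kc):
  ETc = 3.78 * 0.926 = 3.5003 mm/day
Step 3 — irrigation interval (SMD/ETc):
  interval = 42.978 / 3.5003 = 12.3 days
Therefore the irrigation interval = 12.3 days.


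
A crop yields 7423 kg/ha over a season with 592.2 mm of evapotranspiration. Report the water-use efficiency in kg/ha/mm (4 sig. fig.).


Approach: apply the water-use efficiency ratio, WUE = yield/ET.
WUE = 7423 / 592.2 = 12.53 kg/ha/mm
Therefore the water-use efficiency = 12.53 kg/ha/mm.


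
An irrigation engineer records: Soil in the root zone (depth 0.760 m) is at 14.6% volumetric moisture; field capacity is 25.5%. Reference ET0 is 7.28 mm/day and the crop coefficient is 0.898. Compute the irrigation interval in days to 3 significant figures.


Approach: apply soil-water budget scheduling, SMD = (FC-theta)/100*depth*1000; ETc = ET0*Kc; interval = SMD/ETc.
Step 1 — soil moisture deficit:
  SMD = (25.5 - 14.6)/100 * 0.760 * 1000 = 82.840 mm
Step 2 — daily crop ET (ETc = ET0*Kc):
  ETc = 7.28 * 0.898 = 6.5374 mm/day
Step 3 — irrigation interval (SMD/ETc):
  interval = 82.840 / 6.5374 = 12.7 days
Therefore the irrigation interval = 12.7 days.


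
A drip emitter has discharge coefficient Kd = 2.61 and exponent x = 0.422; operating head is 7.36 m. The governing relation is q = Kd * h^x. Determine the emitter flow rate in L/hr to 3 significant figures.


q = 2.61 * 7.36^0.422 = 6.06 L/hr
Therefore the emitter flow rate = 6.06 L/hr.


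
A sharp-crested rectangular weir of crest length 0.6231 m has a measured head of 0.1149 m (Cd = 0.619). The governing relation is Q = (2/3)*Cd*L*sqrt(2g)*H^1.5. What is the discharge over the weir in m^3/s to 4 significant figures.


Q = (2/3)*0.619*0.6231*sqrt(2*9.81)*0.1149^1.5 = 0.04436 m^3/s
Therefore the discharge over the weir = 0.04436 m^3/s.


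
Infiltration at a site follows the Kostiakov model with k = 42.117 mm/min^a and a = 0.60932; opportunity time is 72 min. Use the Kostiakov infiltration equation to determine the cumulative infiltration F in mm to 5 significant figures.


Approach: apply the Kostiakov infiltration equation, F = k*t^a.
F = 42.117 * 72^0.60932 = 570.38 mm
Therefore the cumulative infiltration F = 570.38 mm.


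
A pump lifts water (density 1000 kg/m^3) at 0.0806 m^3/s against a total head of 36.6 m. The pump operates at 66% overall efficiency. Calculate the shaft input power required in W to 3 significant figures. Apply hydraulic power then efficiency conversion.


Approach: apply hydraulic power then efficiency conversion, P = rho*g*Q*H; P_in = P/eta.
Step 1 — hydraulic power (P = rho*g*Q*H):
  P = 1000 * 9.81 * 0.0806 * 36.6 = 28939 W
Step 2 — input power: P_in = P/eta = 28939 / 0.66 = 43800 W
Therefore the shaft input power required = 43800 W.


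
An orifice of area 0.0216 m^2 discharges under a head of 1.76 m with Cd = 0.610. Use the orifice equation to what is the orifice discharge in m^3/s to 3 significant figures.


Approach: apply the orifice equation, Q = Cd*A*sqrt(2*g*h).
Q = 0.610 * 0.0216 * sqrt(2*9.81*1.76) = 0.0774 m^3/s
Therefore the orifice discharge = 0.0774 m^3/s.


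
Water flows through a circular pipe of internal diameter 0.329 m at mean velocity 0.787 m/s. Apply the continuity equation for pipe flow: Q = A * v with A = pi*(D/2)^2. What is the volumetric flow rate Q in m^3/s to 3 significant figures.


A = pi*(0.329/2)^2 = 0.085012 m^2
Q = 0.085012 * 0.787 = 0.0669 m^3/s
Therefore the volumetric flow rate Q = 0.0669 m^3/s.


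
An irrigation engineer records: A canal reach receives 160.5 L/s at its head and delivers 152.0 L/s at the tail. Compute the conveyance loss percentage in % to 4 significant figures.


Approach: apply the conveyance loss ratio, loss% = ((Q_head - Q_tail)/Q_head)*100.
loss = ((160.5 - 152.0)/160.5)*100 = 5.296 %
Therefore the conveyance loss percentage = 5.296 %.


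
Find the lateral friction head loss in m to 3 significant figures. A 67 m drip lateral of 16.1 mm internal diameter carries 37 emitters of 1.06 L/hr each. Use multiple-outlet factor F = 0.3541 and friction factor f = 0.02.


Approach: apply Darcy-Weisbach with the multiple-outlet F-factor, Q = n*q/(3600*1000) m^3/s; v = Q/A; hf = F*f*(L/D)*(v^2/(2g)).
Q = 37*1.06/(3600*1000) = 1.0894e-05 m^3/s
A = pi*(16.1e-3/2)^2 = 2.0358e-04 m^2, so v = Q/A = 0.053514 m/s
hf = 0.3541*0.02*(67/0.0161)*(0.053514^2/(2*9.81)) = 0.00430 m
Therefore the lateral friction head loss = 0.00430 m.


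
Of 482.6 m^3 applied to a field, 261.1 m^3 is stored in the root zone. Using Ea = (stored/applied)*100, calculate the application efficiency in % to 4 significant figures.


Ea = (261.1/482.6)*100 = 54.10 %
Therefore the application efficiency = 54.10 %.


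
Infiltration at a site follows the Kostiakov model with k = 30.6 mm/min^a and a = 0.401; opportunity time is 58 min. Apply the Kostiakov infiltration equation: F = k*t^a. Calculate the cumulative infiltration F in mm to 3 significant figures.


F = 30.6 * 58^0.401 = 156 mm
Therefore the cumulative infiltration F = 156 mm.


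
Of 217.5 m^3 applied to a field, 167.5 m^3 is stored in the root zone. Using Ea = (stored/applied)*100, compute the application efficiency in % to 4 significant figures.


Ea = (167.5/217.5)*100 = 77.01 %
Therefore the application efficiency = 77.01 %.


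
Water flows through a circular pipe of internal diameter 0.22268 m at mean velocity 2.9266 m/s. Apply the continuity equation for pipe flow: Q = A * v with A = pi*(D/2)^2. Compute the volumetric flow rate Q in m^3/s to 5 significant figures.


A = pi*(0.22268/2)^2 = 0.03894505 m^2
Q = 0.03894505 * 2.9266 = 0.11398 m^3/s
Therefore the volumetric flow rate Q = 0.11398 m^3/s.


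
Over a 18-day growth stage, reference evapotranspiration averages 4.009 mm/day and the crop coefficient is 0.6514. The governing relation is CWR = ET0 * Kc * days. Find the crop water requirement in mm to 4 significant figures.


CWR = 4.009 * 0.6514 * 18 = 47.01 mm
Therefore the crop water requirement = 47.01 mm.


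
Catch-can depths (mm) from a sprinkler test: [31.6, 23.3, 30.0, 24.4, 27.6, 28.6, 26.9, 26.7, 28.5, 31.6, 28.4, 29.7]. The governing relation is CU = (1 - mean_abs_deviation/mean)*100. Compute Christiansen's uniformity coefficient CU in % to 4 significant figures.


mean = 28.1083 mm
mean |d_i - mean| = 1.94028 mm
CU = (1 - 1.94028/28.1083)*100 = 93.10 %
Therefore Christiansen's uniformity coefficient CU = 93.10 %.


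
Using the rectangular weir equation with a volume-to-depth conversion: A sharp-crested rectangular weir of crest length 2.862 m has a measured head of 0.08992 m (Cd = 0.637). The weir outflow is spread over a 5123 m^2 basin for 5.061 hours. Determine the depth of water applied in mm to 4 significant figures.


Approach: apply the rectangular weir equation with a volume-to-depth conversion, Q = (2/3)*Cd*L*sqrt(2g)*H^1.5; d = Q*t/A * 1000.
Step 1 — weir discharge:
  Q = (2/3)*0.637*2.862*sqrt(2*9.81)*0.08992^1.5 = 0.145162 m^3/s
Step 2 — volume: V = 0.145162 * 5.061*3600 = 2644.79 m^3
Step 3 — depth: d = V/A * 1000 = 2644.79/5123 * 1000 = 516.3 mm
Therefore the depth of water applied = 516.3 mm.


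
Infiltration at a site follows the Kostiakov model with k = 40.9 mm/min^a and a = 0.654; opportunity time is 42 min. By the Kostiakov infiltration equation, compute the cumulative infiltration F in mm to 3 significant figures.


Approach: apply the Kostiakov infiltration equation, F = k*t^a.
F = 40.9 * 42^0.654 = 471 mm
Therefore the cumulative infiltration F = 471 mm.


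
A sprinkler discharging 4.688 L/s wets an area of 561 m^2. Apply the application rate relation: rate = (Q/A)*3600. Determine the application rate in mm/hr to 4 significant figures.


rate = (4.688 / 561) * 3600 = 30.08 mm/hr
Therefore the application rate = 30.08 mm/hr.


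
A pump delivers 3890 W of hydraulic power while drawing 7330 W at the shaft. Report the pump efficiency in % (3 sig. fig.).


Approach: apply the efficiency ratio, eta = (P_out/P_in)*100.
eta = (3890 / 7330) * 100 = 53.1 %
Therefore the pump efficiency = 53.1 %.


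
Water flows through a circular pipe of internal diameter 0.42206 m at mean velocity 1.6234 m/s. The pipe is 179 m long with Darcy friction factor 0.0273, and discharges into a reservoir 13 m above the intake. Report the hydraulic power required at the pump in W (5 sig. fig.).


Approach: apply continuity + Darcy-Weisbach + hydraulic power, Q = A*v; hf = f*(L/D)*(v^2/(2g)); H = static + hf; P = rho*g*Q*H.
Step 1 — flow rate (continuity, Q = A*v):
  A = pi*(0.42206/2)^2 = 0.1399066 m^2
  Q = 0.1399066 * 1.6234 = 0.2271244 m^3/s
Step 2 — friction head loss (Darcy-Weisbach):
  hf = 0.0273 * (179/0.42206) * (1.6234^2 / (2*9.81))
  hf = 1.555226 m
Step 3 — total head: H = 13 + 1.555226 = 14.55523 m
Step 4 — hydraulic power (P = rho*g*Q*H):
  P = 1000 * 9.81 * 0.2271244 * 14.55523 = 32430 W
Therefore the hydraulic power required at the pump = 32430 W.


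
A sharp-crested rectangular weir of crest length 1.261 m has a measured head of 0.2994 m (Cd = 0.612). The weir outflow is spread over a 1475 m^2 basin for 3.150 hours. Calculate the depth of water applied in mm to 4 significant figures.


Approach: apply the rectangular weir equation with a volume-to-depth conversion, Q = (2/3)*Cd*L*sqrt(2g)*H^1.5; d = Q*t/A * 1000.
Step 1 — weir discharge:
  Q = (2/3)*0.612*1.261*sqrt(2*9.81)*0.2994^1.5 = 0.373338 m^3/s
Step 2 — volume: V = 0.373338 * 3.150*3600 = 4233.66 m^3
Step 3 — depth: d = V/A * 1000 = 4233.66/1475 * 1000 = 2870 mm
Therefore the depth of water applied = 2870 mm.


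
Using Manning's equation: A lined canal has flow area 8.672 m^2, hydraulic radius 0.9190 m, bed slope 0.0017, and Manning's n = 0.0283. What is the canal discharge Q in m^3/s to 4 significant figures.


Approach: apply Manning's equation, Q = (1/n)*A*R^(2/3)*S^(1/2).
Q = (1/0.0283) * 8.672 * 0.9190^(2/3) * 0.0017^(1/2) = 11.94 m^3/s
Therefore the canal discharge Q = 11.94 m^3/s.


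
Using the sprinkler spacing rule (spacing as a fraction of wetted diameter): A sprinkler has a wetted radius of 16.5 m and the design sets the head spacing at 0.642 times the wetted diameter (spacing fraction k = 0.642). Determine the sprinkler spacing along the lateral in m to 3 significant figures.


Approach: apply the sprinkler spacing rule (spacing as a fraction of wetted diameter), S = k*(2*R).
S = 0.642 * (2 * 16.5) = 21.2 m
Therefore the sprinkler spacing along the lateral = 21.2 m.


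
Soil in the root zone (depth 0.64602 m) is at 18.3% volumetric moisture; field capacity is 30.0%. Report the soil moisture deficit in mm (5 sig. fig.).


Approach: apply the soil moisture deficit relation, SMD = (FC - theta)/100 * depth * 1000.
SMD = (30.0 - 18.3)/100 * 0.64602 * 1000 = 75.584 mm
Therefore the soil moisture deficit = 75.584 mm.


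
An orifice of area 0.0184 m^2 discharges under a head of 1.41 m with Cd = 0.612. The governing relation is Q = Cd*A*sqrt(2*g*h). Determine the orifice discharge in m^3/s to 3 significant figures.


Q = 0.612 * 0.0184 * sqrt(2*9.81*1.41) = 0.0592 m^3/s
Therefore the orifice discharge = 0.0592 m^3/s.


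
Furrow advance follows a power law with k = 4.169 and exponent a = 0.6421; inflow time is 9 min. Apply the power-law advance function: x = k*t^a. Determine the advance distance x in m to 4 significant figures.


x = 4.169 * 9^0.6421 = 17.09 m
Therefore the advance distance x = 17.09 m.


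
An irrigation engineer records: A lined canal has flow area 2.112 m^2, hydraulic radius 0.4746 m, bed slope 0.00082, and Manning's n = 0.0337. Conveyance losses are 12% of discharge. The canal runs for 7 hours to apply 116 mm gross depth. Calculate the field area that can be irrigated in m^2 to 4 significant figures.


Approach: apply Manning's equation with a conveyance and depth budget, Q = (1/n)*A*R^(2/3)*S^(1/2); Q_field = Q*(1-loss); Area = Q_field*t/(d/1000).
Step 1 — canal discharge (Manning's equation):
  Q = (1/0.0337) * 2.112 * 0.4746^(2/3) * 0.00082^(1/2) = 1.09192 m^3/s
Step 2 — delivered flow: Q_field = 1.09192*(1 - 12/100) = 0.960887 m^3/s
Step 3 — volume delivered: V = 0.960887 * 7*3600 = 24214.3 m^3
Step 4 — area served: A = V / (depth/1000) = 24214.3 / 0.116 = 208700 m^2
Therefore the field area that can be irrigated = 208700 m^2.


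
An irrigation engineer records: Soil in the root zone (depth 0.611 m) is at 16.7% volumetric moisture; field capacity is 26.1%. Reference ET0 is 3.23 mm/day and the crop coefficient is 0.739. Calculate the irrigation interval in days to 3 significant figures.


Approach: apply soil-water budget scheduling, SMD = (FC-theta)/100*depth*1000; ETc = ET0*Kc; interval = SMD/ETc.
Step 1 — soil moisture deficit:
  SMD = (26.1 - 16.7)/100 * 0.611 * 1000 = 57.434 mm
Step 2 — daily crop ET (ETc = ET0*Kc):
  ETc = 3.23 * 0.739 = 2.3870 mm/day
Step 3 — irrigation interval (SMD/ETc):
  interval = 57.434 / 2.3870 = 24.1 days
Therefore the irrigation interval = 24.1 days.


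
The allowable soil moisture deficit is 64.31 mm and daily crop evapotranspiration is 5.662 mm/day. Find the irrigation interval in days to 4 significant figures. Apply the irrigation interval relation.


Approach: apply the irrigation interval relation, interval = SMD / ETc.
interval = 64.31 / 5.662 = 11.36 days
Therefore the irrigation interval = 11.36 days.


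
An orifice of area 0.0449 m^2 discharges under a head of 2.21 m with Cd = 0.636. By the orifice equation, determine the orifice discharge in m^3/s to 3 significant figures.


Approach: apply the orifice equation, Q = Cd*A*sqrt(2*g*h).
Q = 0.636 * 0.0449 * sqrt(2*9.81*2.21) = 0.188 m^3/s
Therefore the orifice discharge = 0.188 m^3/s.


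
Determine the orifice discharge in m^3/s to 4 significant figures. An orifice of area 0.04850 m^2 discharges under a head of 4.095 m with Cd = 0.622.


Approach: apply the orifice equation, Q = Cd*A*sqrt(2*g*h).
Q = 0.622 * 0.04850 * sqrt(2*9.81*4.095) = 0.2704 m^3/s
Therefore the orifice discharge = 0.2704 m^3/s.


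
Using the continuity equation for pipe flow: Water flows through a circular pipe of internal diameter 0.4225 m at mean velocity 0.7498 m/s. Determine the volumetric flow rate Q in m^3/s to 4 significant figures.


Approach: apply the continuity equation for pipe flow, Q = A * v with A = pi*(D/2)^2.
A = pi*(0.4225/2)^2 = 0.140198 m^2
Q = 0.140198 * 0.7498 = 0.1051 m^3/s
Therefore the volumetric flow rate Q = 0.1051 m^3/s.


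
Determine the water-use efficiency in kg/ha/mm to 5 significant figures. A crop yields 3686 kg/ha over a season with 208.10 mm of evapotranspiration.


Approach: apply the water-use efficiency ratio, WUE = yield/ET.
WUE = 3686 / 208.10 = 17.713 kg/ha/mm
Therefore the water-use efficiency = 17.713 kg/ha/mm.


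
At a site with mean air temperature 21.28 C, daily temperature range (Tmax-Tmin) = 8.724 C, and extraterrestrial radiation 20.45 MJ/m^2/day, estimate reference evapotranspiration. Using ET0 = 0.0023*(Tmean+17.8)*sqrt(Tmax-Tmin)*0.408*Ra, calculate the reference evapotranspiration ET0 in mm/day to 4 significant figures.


ET0 = 0.0023*(21.28+17.8)*sqrt(8.724)*0.408*20.45 = 2.215 mm/day
Therefore the reference evapotranspiration ET0 = 2.215 mm/day.


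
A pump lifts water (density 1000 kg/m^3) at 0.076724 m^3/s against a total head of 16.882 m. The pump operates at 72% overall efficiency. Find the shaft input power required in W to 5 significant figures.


Approach: apply hydraulic power then efficiency conversion, P = rho*g*Q*H; P_in = P/eta.
Step 1 — hydraulic power (P = rho*g*Q*H):
  P = 1000 * 9.81 * 0.076724 * 16.882 = 12706.45 W
Step 2 — input power: P_in = P/eta = 12706.45 / 0.72 = 17648 W
Therefore the shaft input power required = 17648 W.


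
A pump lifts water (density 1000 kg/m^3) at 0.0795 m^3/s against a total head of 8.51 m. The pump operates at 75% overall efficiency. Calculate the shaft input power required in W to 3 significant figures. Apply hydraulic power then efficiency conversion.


Approach: apply hydraulic power then efficiency conversion, P = rho*g*Q*H; P_in = P/eta.
Step 1 — hydraulic power (P = rho*g*Q*H):
  P = 1000 * 9.81 * 0.0795 * 8.51 = 6636.9 W
Step 2 — input power: P_in = P/eta = 6636.9 / 0.75 = 8850 W
Therefore the shaft input power required = 8850 W.


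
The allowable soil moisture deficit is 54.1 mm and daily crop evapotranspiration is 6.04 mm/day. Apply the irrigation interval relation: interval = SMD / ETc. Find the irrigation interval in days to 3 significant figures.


interval = 54.1 / 6.04 = 8.96 days
Therefore the irrigation interval = 8.96 days.


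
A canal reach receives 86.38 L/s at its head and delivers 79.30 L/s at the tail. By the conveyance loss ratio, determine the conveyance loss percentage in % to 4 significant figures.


Approach: apply the conveyance loss ratio, loss% = ((Q_head - Q_tail)/Q_head)*100.
loss = ((86.38 - 79.30)/86.38)*100 = 8.196 %
Therefore the conveyance loss percentage = 8.196 %.


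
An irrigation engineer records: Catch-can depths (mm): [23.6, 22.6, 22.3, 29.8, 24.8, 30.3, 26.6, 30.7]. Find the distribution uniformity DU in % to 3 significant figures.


Approach: apply the low-quarter distribution uniformity, DU = (mean of lowest quarter of readings / overall mean)*100.
sorted lowest 2 of 8: [22.3, 22.6] -> mean = 22.450 mm
overall mean = 26.338 mm
DU = (22.450/26.338)*100 = 85.2 %
Therefore the distribution uniformity DU = 85.2 %.


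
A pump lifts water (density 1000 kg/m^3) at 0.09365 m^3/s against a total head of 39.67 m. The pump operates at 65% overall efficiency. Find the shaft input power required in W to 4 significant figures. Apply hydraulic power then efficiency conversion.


Approach: apply hydraulic power then efficiency conversion, P = rho*g*Q*H; P_in = P/eta.
Step 1 — hydraulic power (P = rho*g*Q*H):
  P = 1000 * 9.81 * 0.09365 * 39.67 = 36445.1 W
Step 2 — input power: P_in = P/eta = 36445.1 / 0.65 = 56070 W
Therefore the shaft input power required = 56070 W.


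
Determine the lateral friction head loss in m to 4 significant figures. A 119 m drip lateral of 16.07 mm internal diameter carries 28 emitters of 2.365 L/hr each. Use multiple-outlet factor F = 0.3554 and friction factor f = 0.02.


Approach: apply Darcy-Weisbach with the multiple-outlet F-factor, Q = n*q/(3600*1000) m^3/s; v = Q/A; hf = F*f*(L/D)*(v^2/(2g)).
Q = 28*2.365/(3600*1000) = 1.83944e-05 m^3/s
A = pi*(16.07e-3/2)^2 = 2.02825e-04 m^2, so v = Q/A = 0.0906912 m/s
hf = 0.3554*0.02*(119/0.01607)*(0.0906912^2/(2*9.81)) = 0.02207 m
Therefore the lateral friction head loss = 0.02207 m.
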